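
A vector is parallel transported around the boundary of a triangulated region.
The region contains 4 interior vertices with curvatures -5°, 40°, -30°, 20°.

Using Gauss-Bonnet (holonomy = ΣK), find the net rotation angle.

Holonomy = total enclosed curvature = (-5°) + 40° + (-30°) + 20° = 25°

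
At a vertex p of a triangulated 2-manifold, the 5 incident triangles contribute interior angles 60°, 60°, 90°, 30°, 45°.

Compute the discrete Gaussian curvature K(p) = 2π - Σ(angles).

Sum of angles = 285°. K = 360° - 285° = 75°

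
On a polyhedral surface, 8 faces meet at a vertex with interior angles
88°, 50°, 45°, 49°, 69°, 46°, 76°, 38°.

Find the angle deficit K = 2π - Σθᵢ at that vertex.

Sum of angles = 461°. K = 360° - 461° = -101° = -101π/180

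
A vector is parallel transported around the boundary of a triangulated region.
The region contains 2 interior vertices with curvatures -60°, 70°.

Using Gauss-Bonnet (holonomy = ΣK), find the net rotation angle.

Holonomy = total enclosed curvature = (-60°) + 70° = 10°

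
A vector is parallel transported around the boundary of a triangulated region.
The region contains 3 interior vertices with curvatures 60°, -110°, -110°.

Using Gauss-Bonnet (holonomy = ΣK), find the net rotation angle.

Holonomy = total enclosed curvature = 60° + (-110°) + (-110°) = -160°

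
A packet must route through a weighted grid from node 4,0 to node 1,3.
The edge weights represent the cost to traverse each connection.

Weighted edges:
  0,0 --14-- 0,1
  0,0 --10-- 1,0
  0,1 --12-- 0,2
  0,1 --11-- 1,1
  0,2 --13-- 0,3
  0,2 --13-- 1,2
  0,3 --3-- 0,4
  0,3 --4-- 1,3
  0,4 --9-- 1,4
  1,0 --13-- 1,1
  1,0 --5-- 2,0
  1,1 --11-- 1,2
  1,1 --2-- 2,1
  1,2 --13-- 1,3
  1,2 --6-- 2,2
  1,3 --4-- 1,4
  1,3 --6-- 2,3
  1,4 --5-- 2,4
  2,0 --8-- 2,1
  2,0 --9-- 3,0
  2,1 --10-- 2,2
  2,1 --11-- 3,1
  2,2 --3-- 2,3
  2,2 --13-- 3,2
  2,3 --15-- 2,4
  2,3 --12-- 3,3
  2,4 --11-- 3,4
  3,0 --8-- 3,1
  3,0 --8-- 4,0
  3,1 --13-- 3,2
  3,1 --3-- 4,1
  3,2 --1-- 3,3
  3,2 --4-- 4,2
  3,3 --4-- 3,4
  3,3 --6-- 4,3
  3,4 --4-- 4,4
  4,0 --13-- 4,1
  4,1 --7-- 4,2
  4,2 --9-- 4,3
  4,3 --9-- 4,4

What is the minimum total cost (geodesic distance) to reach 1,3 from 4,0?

Shortest path: 4,0 → 4,1 → 4,2 → 3,2 → 3,3 → 2,3 → 1,3, total weight = 43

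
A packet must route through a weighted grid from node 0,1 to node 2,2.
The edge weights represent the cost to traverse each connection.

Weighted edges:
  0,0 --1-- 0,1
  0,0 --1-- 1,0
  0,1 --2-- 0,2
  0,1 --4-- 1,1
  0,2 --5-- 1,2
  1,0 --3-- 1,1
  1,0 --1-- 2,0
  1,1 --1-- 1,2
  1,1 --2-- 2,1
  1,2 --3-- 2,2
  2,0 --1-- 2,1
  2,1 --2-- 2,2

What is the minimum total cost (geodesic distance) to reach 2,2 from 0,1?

Shortest path: 0,1 → 0,0 → 1,0 → 2,0 → 2,1 → 2,2, total weight = 6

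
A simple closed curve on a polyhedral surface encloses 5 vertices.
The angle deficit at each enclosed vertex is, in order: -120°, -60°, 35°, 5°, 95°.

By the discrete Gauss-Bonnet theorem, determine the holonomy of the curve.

Holonomy = total enclosed curvature = (-120°) + (-60°) + 35° + 5° + 95° = -45°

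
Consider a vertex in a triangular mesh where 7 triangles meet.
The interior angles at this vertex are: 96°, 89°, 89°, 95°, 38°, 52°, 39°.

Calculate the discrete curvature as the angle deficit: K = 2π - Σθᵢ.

Sum of angles = 498°. K = 360° - 498° = -138° = -23π/30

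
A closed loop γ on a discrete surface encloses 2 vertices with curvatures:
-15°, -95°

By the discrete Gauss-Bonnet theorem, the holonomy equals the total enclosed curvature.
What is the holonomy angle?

Holonomy = total enclosed curvature = (-15°) + (-95°) = -110°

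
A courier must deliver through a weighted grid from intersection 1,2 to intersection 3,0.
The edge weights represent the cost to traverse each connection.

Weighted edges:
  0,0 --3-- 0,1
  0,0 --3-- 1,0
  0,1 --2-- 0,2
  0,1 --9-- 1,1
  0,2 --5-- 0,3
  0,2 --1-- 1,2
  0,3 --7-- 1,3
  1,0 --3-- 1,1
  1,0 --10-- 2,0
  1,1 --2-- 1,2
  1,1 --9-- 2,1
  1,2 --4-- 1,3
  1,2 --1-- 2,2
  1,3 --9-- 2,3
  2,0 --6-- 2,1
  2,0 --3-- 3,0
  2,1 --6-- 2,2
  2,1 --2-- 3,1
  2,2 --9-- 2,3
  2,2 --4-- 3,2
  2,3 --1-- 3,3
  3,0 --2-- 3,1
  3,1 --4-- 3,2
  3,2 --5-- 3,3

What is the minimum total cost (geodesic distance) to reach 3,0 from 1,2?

Shortest path: 1,2 → 2,2 → 3,2 → 3,1 → 3,0, total weight = 11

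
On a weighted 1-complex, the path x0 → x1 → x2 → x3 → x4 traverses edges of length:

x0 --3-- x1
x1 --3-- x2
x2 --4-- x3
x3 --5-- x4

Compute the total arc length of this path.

Arc length = 3 + 3 + 4 + 5 = 15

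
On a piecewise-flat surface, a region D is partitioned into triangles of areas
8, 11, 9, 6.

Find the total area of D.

8 + 11 + 9 + 6 = 34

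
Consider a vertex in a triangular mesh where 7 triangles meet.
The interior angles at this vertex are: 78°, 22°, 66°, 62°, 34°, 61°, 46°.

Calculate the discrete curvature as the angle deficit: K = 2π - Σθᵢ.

Sum of angles = 369°. K = 360° - 369° = -9° = -π/20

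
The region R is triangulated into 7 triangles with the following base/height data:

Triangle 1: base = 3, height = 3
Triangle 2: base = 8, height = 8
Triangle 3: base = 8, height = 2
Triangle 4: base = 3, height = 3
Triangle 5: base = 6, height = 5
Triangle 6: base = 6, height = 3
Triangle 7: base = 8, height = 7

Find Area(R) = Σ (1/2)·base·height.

(1/2)×3×3 + (1/2)×8×8 + (1/2)×8×2 + (1/2)×3×3 + (1/2)×6×5 + (1/2)×6×3 + (1/2)×8×7 = 101.0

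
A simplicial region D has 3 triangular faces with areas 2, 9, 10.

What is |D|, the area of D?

2 + 9 + 10 = 21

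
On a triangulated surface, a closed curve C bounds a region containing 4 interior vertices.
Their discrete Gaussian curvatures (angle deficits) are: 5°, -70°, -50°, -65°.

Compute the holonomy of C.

Holonomy = total enclosed curvature = 5° + (-70°) + (-50°) + (-65°) = -180°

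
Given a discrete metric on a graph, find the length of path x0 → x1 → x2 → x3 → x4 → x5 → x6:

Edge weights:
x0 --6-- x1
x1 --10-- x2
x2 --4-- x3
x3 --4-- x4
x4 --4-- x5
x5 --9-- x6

Arc length = 6 + 10 + 4 + 4 + 4 + 9 = 37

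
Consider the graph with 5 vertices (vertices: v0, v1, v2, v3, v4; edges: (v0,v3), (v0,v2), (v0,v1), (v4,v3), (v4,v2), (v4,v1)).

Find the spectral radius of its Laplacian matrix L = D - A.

Degrees: deg(v0) = 3, deg(v1) = 2, deg(v2) = 2, deg(v3) = 2, deg(v4) = 3.
L = D − A with rows/columns ordered (v0, v1, v2, v3, v4):
  [ 3, -1, -1, -1,  0]
  [-1,  2,  0,  0, -1]
  [-1,  0,  2,  0, -1]
  [-1,  0,  0,  2, -1]
  [ 0, -1, -1, -1,  3]
Characteristic polynomial: det(λI − L) = λ(λ − 2)²(λ − 3)(λ − 5).
Roots: λ = 0; (λ − 2) = 0 ⇒ λ = 2 (multiplicity 2); (λ − 3) = 0 ⇒ λ = 3; (λ − 5) = 0 ⇒ λ = 5.
(Check: the roots sum (with multiplicity) to 12, matching trace L = Σdeg = 2·6 = 12.)
Laplacian eigenvalues: [0.0, 2.0, 2.0, 3.0, 5.0]. Largest eigenvalue (spectral radius) = 5.0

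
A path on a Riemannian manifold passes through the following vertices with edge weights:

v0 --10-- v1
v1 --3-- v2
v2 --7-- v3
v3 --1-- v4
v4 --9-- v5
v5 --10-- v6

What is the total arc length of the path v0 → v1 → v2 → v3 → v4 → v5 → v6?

Arc length = 10 + 3 + 7 + 1 + 9 + 10 = 40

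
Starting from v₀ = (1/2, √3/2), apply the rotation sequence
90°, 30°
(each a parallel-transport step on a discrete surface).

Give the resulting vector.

Total rotation: 90° + 30° = 120°. Final vector: (-1, 0)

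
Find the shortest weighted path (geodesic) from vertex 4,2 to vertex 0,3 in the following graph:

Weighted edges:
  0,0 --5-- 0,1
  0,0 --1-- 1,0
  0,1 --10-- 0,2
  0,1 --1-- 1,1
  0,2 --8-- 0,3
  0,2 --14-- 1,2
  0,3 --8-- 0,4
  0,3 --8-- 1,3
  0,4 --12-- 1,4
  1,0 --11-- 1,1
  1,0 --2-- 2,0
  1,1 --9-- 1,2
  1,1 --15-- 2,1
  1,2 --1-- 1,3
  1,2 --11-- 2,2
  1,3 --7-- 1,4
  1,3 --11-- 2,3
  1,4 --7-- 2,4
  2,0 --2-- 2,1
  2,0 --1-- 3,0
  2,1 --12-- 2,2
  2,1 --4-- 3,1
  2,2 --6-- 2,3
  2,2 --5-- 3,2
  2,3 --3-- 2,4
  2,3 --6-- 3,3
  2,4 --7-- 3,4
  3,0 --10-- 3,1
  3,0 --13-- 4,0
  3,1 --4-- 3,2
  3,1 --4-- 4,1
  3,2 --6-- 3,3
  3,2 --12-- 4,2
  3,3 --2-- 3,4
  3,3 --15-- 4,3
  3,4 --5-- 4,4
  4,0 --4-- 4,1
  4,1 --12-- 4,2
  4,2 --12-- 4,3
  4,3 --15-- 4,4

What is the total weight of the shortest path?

Shortest path: 4,2 → 3,2 → 2,2 → 1,2 → 1,3 → 0,3, total weight = 37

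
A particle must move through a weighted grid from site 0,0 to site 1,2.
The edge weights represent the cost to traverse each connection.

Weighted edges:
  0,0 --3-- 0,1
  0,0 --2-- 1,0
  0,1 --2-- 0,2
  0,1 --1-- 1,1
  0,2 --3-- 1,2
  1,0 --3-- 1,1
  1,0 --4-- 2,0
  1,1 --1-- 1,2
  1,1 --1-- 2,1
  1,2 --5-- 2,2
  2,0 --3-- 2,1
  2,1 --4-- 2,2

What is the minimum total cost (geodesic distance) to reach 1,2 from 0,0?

Shortest path: 0,0 → 0,1 → 1,1 → 1,2, total weight = 5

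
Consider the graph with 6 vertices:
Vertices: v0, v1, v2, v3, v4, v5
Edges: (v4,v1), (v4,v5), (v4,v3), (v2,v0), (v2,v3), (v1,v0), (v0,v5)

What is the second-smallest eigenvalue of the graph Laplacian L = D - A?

Degrees: deg(v0) = 3, deg(v1) = 2, deg(v2) = 2, deg(v3) = 2, deg(v4) = 3, deg(v5) = 2.
L = D − A with rows/columns ordered (v0, v1, v2, v3, v4, v5):
  [ 3, -1, -1,  0,  0, -1]
  [-1,  2,  0,  0, -1,  0]
  [-1,  0,  2, -1,  0,  0]
  [ 0,  0, -1,  2, -1,  0]
  [ 0, -1,  0, -1,  3, -1]
  [-1,  0,  0,  0, -1,  2]
Characteristic polynomial: det(λI − L) = λ(λ² − 6λ + 6)(λ − 2)²(λ − 4).
Roots: λ = 0; (λ² − 6λ + 6) = 0 ⇒ λ = 3 ± √3 ≈ 1.2679, 4.7321; (λ − 2) = 0 ⇒ λ = 2 (multiplicity 2); (λ − 4) = 0 ⇒ λ = 4.
(Check: the roots sum (with multiplicity) to 14, matching trace L = Σdeg = 2·7 = 14.)
Laplacian eigenvalues: [0.0, 1.2679, 2.0, 2.0, 4.0, 4.7321]. Algebraic connectivity (smallest non-zero eigenvalue) = 1.2679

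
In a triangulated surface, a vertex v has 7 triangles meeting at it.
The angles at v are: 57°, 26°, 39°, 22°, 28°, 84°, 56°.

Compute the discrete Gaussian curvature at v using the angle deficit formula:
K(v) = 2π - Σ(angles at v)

Sum of angles = 312°. K = 360° - 312° = 48° = 4π/15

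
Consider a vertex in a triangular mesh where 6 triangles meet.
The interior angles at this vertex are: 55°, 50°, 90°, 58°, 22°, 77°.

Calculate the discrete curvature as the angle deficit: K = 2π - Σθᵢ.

Sum of angles = 352°. K = 360° - 352° = 8° = 2π/45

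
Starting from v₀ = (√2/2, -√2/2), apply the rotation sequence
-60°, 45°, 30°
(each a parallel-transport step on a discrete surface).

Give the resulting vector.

Total rotation: (-60°) + 45° + 30° = 15°. Final vector: (0.8660, -0.5000)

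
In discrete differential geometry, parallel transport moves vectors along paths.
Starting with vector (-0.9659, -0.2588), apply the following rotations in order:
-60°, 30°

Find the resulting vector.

Total rotation: (-60°) + 30° = -30°. Final vector: (-0.9659, 0.2588)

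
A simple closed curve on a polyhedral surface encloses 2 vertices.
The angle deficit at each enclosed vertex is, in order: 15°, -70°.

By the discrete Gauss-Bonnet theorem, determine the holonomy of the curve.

Holonomy = total enclosed curvature = 15° + (-70°) = -55°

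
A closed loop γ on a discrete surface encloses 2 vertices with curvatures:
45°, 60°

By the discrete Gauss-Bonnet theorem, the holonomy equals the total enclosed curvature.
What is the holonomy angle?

Holonomy = total enclosed curvature = 45° + 60° = 105°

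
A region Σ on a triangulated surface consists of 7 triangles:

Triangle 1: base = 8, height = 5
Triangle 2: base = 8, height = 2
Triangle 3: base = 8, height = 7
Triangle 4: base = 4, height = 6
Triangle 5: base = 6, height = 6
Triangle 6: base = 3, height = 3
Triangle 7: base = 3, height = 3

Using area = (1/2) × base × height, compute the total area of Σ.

(1/2)×8×5 + (1/2)×8×2 + (1/2)×8×7 + (1/2)×4×6 + (1/2)×6×6 + (1/2)×3×3 + (1/2)×3×3 = 95.0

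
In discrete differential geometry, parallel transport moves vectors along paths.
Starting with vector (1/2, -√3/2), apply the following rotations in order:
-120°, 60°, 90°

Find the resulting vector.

Total rotation: (-120°) + 60° + 90° = 30°. Final vector: (0.8660, -0.5000)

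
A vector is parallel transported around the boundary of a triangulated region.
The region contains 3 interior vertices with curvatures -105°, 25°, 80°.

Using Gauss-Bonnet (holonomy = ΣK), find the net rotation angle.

Holonomy = total enclosed curvature = (-105°) + 25° + 80° = 0°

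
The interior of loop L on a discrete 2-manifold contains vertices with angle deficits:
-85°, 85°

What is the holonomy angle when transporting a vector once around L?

Holonomy = total enclosed curvature = (-85°) + 85° = 0°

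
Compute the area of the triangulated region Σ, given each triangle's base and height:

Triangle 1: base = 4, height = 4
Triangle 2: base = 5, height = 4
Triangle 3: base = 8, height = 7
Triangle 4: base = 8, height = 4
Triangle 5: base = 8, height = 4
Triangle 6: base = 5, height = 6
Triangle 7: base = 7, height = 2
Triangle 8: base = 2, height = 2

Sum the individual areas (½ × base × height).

(1/2)×4×4 + (1/2)×5×4 + (1/2)×8×7 + (1/2)×8×4 + (1/2)×8×4 + (1/2)×5×6 + (1/2)×7×2 + (1/2)×2×2 = 102.0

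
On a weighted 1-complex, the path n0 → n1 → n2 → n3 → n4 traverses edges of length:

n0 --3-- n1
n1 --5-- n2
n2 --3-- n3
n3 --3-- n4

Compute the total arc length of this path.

Arc length = 3 + 5 + 3 + 3 = 14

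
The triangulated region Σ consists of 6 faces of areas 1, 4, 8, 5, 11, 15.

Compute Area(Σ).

1 + 4 + 8 + 5 + 11 + 15 = 44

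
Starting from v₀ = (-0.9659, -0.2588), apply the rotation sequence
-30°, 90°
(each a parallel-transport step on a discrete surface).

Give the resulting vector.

Total rotation: (-30°) + 90° = 60°. Final vector: (-0.2588, -0.9659)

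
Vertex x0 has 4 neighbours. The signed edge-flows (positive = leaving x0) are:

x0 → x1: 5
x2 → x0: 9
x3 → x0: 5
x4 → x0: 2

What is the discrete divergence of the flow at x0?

Divergence = sum of outgoing flows = 5 + (-9) + (-5) + (-2) = -11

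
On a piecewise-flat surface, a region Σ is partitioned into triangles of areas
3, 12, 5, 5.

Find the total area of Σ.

3 + 12 + 5 + 5 = 25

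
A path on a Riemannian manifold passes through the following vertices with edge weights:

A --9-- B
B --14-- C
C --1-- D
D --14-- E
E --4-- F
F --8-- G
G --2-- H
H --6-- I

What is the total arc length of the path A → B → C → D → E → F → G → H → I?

Arc length = 9 + 14 + 1 + 14 + 4 + 8 + 2 + 6 = 58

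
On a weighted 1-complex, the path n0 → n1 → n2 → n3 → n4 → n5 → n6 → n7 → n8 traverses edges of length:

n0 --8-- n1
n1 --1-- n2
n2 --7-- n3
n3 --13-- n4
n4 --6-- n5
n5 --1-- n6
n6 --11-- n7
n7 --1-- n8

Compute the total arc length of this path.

Arc length = 8 + 1 + 7 + 13 + 6 + 1 + 11 + 1 = 48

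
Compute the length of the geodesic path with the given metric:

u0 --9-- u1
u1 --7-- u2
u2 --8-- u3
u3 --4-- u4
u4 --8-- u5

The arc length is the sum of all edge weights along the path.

Arc length = 9 + 7 + 8 + 4 + 8 = 36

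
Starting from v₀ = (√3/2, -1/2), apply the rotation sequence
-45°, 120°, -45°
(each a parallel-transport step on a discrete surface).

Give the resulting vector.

Total rotation: (-45°) + 120° + (-45°) = 30°. Final vector: (1, 0)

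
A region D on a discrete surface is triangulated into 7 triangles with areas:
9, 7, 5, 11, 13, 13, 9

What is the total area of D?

9 + 7 + 5 + 11 + 13 + 13 + 9 = 67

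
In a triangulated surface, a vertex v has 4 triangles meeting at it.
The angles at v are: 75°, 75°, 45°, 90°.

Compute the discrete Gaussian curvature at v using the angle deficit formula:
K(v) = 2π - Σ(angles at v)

Sum of angles = 285°. K = 360° - 285° = 75°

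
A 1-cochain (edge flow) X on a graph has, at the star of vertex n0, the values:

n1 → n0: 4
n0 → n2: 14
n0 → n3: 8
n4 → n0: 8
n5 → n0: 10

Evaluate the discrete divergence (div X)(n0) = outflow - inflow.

Divergence = sum of outgoing flows = (-4) + 14 + 8 + (-8) + (-10) = 0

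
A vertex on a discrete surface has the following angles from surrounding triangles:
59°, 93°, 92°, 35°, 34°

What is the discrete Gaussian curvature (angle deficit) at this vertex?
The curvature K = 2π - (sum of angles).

Sum of angles = 313°. K = 360° - 313° = 47° = 47π/180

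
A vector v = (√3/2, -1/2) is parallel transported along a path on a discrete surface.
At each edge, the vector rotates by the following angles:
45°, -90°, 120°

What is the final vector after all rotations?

Total rotation: 45° + (-90°) + 120° = 75°. Final vector: (0.7071, 0.7071)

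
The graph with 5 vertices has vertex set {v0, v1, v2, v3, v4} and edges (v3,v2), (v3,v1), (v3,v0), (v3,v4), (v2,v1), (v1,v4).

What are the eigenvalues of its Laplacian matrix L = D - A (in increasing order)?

Degrees: deg(v0) = 1, deg(v1) = 3, deg(v2) = 2, deg(v3) = 4, deg(v4) = 2.
L = D − A with rows/columns ordered (v0, v1, v2, v3, v4):
  [ 1,  0,  0, -1,  0]
  [ 0,  3, -1, -1, -1]
  [ 0, -1,  2, -1,  0]
  [-1, -1, -1,  4, -1]
  [ 0, -1,  0, -1,  2]
Characteristic polynomial: det(λI − L) = λ(λ − 1)(λ − 2)(λ − 4)(λ − 5).
Roots: λ = 0; (λ − 1) = 0 ⇒ λ = 1; (λ − 2) = 0 ⇒ λ = 2; (λ − 4) = 0 ⇒ λ = 4; (λ − 5) = 0 ⇒ λ = 5.
(Check: the roots sum (with multiplicity) to 12, matching trace L = Σdeg = 2·6 = 12.)
Laplacian eigenvalues (increasing order): [0.0, 1.0, 2.0, 4.0, 5.0]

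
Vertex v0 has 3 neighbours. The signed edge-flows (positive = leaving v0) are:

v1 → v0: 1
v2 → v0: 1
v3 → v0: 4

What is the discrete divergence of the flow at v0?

Divergence = sum of outgoing flows = (-1) + (-1) + (-4) = -6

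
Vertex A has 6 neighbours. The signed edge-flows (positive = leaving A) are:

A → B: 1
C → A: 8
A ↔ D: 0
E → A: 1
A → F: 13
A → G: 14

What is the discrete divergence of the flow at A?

Divergence = sum of outgoing flows = 1 + (-8) + 0 + (-1) + 13 + 14 = 19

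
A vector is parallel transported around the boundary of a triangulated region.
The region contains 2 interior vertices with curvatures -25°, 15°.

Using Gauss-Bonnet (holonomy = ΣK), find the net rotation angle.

Holonomy = total enclosed curvature = (-25°) + 15° = -10°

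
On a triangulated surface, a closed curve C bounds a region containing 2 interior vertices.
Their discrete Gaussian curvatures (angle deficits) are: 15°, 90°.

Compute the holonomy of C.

Holonomy = total enclosed curvature = 15° + 90° = 105°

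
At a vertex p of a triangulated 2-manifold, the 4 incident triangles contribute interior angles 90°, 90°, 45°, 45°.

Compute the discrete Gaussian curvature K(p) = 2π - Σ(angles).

Sum of angles = 270°. K = 360° - 270° = 90°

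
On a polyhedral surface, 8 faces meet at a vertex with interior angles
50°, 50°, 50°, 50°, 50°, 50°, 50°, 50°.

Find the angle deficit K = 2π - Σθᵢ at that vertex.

Sum of angles = 400°. K = 360° - 400° = -40°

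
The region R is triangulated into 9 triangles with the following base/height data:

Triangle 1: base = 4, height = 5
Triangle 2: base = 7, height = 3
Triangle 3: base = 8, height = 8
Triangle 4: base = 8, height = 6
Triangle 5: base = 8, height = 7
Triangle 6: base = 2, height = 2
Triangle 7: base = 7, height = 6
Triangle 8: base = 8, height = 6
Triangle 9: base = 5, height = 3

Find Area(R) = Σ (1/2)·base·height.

(1/2)×4×5 + (1/2)×7×3 + (1/2)×8×8 + (1/2)×8×6 + (1/2)×8×7 + (1/2)×2×2 + (1/2)×7×6 + (1/2)×8×6 + (1/2)×5×3 = 159.0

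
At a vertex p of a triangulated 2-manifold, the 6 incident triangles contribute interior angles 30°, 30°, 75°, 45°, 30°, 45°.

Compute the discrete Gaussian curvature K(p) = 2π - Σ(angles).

Sum of angles = 255°. K = 360° - 255° = 105° = 7π/12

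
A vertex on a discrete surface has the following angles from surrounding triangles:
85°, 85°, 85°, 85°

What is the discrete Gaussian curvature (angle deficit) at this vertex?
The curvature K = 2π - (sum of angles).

Sum of angles = 340°. K = 360° - 340° = 20°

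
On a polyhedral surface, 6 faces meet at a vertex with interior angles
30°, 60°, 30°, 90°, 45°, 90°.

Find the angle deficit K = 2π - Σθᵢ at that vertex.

Sum of angles = 345°. K = 360° - 345° = 15°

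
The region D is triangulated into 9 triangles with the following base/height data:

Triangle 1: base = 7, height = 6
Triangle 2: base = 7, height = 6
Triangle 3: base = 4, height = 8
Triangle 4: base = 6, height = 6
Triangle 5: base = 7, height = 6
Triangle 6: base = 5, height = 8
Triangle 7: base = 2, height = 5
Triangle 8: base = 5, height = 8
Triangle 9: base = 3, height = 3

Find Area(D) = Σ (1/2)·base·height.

(1/2)×7×6 + (1/2)×7×6 + (1/2)×4×8 + (1/2)×6×6 + (1/2)×7×6 + (1/2)×5×8 + (1/2)×2×5 + (1/2)×5×8 + (1/2)×3×3 = 146.5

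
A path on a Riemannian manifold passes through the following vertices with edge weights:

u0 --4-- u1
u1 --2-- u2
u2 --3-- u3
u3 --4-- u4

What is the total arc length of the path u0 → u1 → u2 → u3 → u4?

Arc length = 4 + 2 + 3 + 4 = 13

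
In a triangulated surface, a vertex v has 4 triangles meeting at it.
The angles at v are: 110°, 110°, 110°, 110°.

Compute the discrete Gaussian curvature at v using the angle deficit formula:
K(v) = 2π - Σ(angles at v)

Sum of angles = 440°. K = 360° - 440° = -80° = -4π/9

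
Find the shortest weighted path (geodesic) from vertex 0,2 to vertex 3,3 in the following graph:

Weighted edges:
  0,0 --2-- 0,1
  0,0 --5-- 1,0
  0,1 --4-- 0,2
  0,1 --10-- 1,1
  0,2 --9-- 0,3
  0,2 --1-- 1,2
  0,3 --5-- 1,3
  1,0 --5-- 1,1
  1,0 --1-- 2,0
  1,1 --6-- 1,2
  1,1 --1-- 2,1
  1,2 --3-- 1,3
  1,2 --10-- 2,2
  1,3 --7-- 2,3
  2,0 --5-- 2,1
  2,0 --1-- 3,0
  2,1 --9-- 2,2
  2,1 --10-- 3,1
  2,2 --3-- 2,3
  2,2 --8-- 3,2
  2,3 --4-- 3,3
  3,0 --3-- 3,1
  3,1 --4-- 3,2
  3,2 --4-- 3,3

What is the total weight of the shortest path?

Shortest path: 0,2 → 1,2 → 1,3 → 2,3 → 3,3, total weight = 15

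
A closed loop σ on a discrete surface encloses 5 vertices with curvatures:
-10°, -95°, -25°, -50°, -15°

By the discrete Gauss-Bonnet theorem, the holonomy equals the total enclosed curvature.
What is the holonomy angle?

Holonomy = total enclosed curvature = (-10°) + (-95°) + (-25°) + (-50°) + (-15°) = -195°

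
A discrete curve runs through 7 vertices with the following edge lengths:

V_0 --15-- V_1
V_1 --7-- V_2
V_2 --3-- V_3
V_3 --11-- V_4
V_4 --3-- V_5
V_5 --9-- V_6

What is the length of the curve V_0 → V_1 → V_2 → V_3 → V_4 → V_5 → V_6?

Arc length = 15 + 7 + 3 + 11 + 3 + 9 = 48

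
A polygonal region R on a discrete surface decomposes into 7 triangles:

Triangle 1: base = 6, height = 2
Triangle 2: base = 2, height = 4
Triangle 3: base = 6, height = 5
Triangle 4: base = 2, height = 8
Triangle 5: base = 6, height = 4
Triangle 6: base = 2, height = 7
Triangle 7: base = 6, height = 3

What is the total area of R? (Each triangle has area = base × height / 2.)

(1/2)×6×2 + (1/2)×2×4 + (1/2)×6×5 + (1/2)×2×8 + (1/2)×6×4 + (1/2)×2×7 + (1/2)×6×3 = 61.0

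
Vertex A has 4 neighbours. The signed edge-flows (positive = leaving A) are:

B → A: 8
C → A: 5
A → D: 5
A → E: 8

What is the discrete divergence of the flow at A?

Divergence = sum of outgoing flows = (-8) + (-5) + 5 + 8 = 0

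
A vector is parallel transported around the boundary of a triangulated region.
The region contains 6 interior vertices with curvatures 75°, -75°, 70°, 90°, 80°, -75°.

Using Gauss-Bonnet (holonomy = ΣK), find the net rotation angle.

Holonomy = total enclosed curvature = 75° + (-75°) + 70° + 90° + 80° + (-75°) = 165°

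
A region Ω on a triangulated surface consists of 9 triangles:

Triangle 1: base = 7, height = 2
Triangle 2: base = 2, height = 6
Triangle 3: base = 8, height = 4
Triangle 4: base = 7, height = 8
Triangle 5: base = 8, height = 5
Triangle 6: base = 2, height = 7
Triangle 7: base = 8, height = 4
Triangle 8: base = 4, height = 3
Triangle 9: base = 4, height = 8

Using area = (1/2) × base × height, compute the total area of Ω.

(1/2)×7×2 + (1/2)×2×6 + (1/2)×8×4 + (1/2)×7×8 + (1/2)×8×5 + (1/2)×2×7 + (1/2)×8×4 + (1/2)×4×3 + (1/2)×4×8 = 122.0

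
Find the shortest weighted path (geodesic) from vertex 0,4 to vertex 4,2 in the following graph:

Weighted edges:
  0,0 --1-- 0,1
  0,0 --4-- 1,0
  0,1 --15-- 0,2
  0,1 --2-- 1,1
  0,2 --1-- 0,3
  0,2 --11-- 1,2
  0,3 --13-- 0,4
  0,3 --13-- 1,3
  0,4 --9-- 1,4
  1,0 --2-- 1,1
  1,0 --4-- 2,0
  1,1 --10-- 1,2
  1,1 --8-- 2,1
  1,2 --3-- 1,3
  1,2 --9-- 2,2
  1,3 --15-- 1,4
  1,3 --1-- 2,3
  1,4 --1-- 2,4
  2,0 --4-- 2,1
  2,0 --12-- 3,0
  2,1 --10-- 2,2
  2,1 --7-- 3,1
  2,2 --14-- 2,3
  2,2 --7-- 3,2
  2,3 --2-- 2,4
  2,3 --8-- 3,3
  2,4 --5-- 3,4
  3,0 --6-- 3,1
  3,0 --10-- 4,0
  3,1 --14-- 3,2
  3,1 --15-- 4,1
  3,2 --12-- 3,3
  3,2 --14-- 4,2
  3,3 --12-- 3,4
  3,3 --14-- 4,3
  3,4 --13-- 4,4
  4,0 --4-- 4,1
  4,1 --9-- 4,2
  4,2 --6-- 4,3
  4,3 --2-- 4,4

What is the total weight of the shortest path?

Shortest path: 0,4 → 1,4 → 2,4 → 3,4 → 4,4 → 4,3 → 4,2, total weight = 36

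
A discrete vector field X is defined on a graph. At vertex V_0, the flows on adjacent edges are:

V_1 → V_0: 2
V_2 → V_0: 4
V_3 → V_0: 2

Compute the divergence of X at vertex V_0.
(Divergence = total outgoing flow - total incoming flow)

Divergence = sum of outgoing flows = (-2) + (-4) + (-2) = -8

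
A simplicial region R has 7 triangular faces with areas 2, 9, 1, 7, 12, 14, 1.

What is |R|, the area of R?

2 + 9 + 1 + 7 + 12 + 14 + 1 = 46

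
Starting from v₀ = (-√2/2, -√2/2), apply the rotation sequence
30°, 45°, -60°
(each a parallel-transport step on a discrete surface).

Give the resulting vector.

Total rotation: 30° + 45° + (-60°) = 15°. Final vector: (-0.5000, -0.8660)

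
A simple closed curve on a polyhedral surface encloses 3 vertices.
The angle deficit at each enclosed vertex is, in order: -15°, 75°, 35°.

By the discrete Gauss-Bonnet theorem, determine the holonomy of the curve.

Holonomy = total enclosed curvature = (-15°) + 75° + 35° = 95°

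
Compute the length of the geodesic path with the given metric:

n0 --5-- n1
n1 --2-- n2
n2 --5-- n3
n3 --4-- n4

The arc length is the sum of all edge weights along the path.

Arc length = 5 + 2 + 5 + 4 = 16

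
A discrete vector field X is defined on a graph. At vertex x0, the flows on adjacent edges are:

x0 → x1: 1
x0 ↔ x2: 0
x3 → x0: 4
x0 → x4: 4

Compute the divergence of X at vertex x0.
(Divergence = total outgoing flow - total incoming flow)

Divergence = sum of outgoing flows = 1 + 0 + (-4) + 4 = 1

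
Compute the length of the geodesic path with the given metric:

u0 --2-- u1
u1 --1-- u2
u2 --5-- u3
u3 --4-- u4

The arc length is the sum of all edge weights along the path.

Arc length = 2 + 1 + 5 + 4 = 12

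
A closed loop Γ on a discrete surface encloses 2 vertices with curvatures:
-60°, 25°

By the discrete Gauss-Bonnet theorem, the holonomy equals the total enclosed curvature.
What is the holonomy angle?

Holonomy = total enclosed curvature = (-60°) + 25° = -35°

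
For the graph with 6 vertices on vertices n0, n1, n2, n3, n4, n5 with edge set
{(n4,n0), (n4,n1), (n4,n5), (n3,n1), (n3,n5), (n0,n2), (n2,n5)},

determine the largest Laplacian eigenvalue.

Degrees: deg(n0) = 2, deg(n1) = 2, deg(n2) = 2, deg(n3) = 2, deg(n4) = 3, deg(n5) = 3.
L = D − A with rows/columns ordered (n0, n1, n2, n3, n4, n5):
  [ 2,  0, -1,  0, -1,  0]
  [ 0,  2,  0, -1, -1,  0]
  [-1,  0,  2,  0,  0, -1]
  [ 0, -1,  0,  2,  0, -1]
  [-1, -1,  0,  0,  3, -1]
  [ 0,  0, -1, -1, -1,  3]
Characteristic polynomial: det(λI − L) = λ(λ − 1)(λ − 2)(λ − 3)²(λ − 5).
Roots: λ = 0; (λ − 1) = 0 ⇒ λ = 1; (λ − 2) = 0 ⇒ λ = 2; (λ − 3) = 0 ⇒ λ = 3 (multiplicity 2); (λ − 5) = 0 ⇒ λ = 5.
(Check: the roots sum (with multiplicity) to 14, matching trace L = Σdeg = 2·7 = 14.)
Laplacian eigenvalues: [0.0, 1.0, 2.0, 3.0, 3.0, 5.0]. Largest eigenvalue (spectral radius) = 5.0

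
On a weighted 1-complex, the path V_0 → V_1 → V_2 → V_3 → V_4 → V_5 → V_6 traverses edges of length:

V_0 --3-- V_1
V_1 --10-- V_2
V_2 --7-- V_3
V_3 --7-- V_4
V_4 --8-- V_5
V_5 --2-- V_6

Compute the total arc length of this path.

Arc length = 3 + 10 + 7 + 7 + 8 + 2 = 37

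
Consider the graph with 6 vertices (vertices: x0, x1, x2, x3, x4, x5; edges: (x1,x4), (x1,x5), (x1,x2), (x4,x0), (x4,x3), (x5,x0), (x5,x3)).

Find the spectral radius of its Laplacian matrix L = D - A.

Degrees: deg(x0) = 2, deg(x1) = 3, deg(x2) = 1, deg(x3) = 2, deg(x4) = 3, deg(x5) = 3.
L = D − A with rows/columns ordered (x0, x1, x2, x3, x4, x5):
  [ 2,  0,  0,  0, -1, -1]
  [ 0,  3, -1,  0, -1, -1]
  [ 0, -1,  1,  0,  0,  0]
  [ 0,  0,  0,  2, -1, -1]
  [-1, -1,  0, -1,  3,  0]
  [-1, -1,  0, -1,  0,  3]
Characteristic polynomial: det(λI − L) = λ(λ² − 6λ + 4)(λ − 2)(λ − 3)².
Roots: λ = 0; (λ² − 6λ + 4) = 0 ⇒ λ = 3 ± √5 ≈ 0.7639, 5.2361; (λ − 2) = 0 ⇒ λ = 2; (λ − 3) = 0 ⇒ λ = 3 (multiplicity 2).
(Check: the roots sum (with multiplicity) to 14, matching trace L = Σdeg = 2·7 = 14.)
Laplacian eigenvalues: [0.0, 0.7639, 2.0, 3.0, 3.0, 5.2361]. Largest eigenvalue (spectral radius) = 5.2361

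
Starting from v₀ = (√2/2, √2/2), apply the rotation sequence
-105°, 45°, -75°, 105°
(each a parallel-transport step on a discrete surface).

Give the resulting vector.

Total rotation: (-105°) + 45° + (-75°) + 105° = -30°. Final vector: (0.9659, 0.2588)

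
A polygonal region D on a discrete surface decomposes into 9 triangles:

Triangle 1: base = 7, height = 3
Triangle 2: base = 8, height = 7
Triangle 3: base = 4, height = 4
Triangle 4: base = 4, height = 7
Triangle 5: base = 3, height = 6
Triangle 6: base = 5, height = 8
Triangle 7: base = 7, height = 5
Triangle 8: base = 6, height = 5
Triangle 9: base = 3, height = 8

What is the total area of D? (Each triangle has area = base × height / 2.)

(1/2)×7×3 + (1/2)×8×7 + (1/2)×4×4 + (1/2)×4×7 + (1/2)×3×6 + (1/2)×5×8 + (1/2)×7×5 + (1/2)×6×5 + (1/2)×3×8 = 134.0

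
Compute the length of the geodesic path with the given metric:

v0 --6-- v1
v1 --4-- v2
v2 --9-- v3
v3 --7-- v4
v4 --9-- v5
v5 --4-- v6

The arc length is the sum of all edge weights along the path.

Arc length = 6 + 4 + 9 + 7 + 9 + 4 = 39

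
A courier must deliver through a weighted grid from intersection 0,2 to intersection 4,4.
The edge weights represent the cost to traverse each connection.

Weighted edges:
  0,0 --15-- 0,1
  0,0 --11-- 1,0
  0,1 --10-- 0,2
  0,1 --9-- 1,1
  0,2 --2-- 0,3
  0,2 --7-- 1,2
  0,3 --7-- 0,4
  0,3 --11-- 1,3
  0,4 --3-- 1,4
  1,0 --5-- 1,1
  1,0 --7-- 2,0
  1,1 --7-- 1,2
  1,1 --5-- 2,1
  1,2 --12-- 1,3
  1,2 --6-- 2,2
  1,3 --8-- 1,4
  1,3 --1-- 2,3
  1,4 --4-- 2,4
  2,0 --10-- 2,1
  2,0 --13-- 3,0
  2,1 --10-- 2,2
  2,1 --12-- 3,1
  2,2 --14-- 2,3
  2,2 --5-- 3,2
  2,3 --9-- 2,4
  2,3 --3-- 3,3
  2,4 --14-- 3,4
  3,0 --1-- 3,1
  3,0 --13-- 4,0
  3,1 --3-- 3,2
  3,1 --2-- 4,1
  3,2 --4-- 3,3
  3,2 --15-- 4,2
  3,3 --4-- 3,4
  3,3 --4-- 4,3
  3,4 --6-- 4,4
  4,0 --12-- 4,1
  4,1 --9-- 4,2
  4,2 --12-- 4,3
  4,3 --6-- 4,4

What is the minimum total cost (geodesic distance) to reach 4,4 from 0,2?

Shortest path: 0,2 → 0,3 → 1,3 → 2,3 → 3,3 → 3,4 → 4,4, total weight = 27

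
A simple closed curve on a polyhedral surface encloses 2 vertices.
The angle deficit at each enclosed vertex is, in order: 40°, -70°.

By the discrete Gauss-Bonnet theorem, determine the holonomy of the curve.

Holonomy = total enclosed curvature = 40° + (-70°) = -30°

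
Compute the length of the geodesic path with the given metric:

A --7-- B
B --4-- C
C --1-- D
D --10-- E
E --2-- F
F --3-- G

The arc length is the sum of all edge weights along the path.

Arc length = 7 + 4 + 1 + 10 + 2 + 3 = 27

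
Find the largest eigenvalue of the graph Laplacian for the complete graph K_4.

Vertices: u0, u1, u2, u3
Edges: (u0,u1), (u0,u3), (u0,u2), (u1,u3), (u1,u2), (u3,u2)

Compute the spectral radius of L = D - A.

For the complete graph K_n, L = nI − J (J = all-ones matrix). J has eigenvalues n (once, eigenvector 𝟙) and 0 (multiplicity n−1), so L has eigenvalues 0 (once) and n (multiplicity n−1). Here n = 4: eigenvalue 0 once and 4 with multiplicity 3.
Laplacian eigenvalues: [0.0, 4.0, 4.0, 4.0]. Largest eigenvalue (spectral radius) = 4.0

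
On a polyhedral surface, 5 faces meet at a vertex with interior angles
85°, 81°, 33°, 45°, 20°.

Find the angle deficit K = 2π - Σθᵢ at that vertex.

Sum of angles = 264°. K = 360° - 264° = 96° = 8π/15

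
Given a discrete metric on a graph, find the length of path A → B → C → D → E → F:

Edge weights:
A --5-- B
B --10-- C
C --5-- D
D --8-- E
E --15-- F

Arc length = 5 + 10 + 5 + 8 + 15 = 43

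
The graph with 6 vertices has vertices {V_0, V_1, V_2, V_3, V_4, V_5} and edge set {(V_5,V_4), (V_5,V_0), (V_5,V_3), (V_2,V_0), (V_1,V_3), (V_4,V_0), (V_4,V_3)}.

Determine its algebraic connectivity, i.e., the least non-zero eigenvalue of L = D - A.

Degrees: deg(V_0) = 3, deg(V_1) = 1, deg(V_2) = 1, deg(V_3) = 3, deg(V_4) = 3, deg(V_5) = 3.
L = D − A with rows/columns ordered (V_0, V_1, V_2, V_3, V_4, V_5):
  [ 3,  0, -1,  0, -1, -1]
  [ 0,  1,  0, -1,  0,  0]
  [-1,  0,  1,  0,  0,  0]
  [ 0, -1,  0,  3, -1, -1]
  [-1,  0,  0, -1,  3, -1]
  [-1,  0,  0, -1, -1,  3]
Characteristic polynomial: det(λI − L) = λ(λ² − 4λ + 2)(λ² − 6λ + 6)(λ − 4).
Roots: λ = 0; (λ² − 4λ + 2) = 0 ⇒ λ = 2 ± √2 ≈ 0.5858, 3.4142; (λ² − 6λ + 6) = 0 ⇒ λ = 3 ± √3 ≈ 1.2679, 4.7321; (λ − 4) = 0 ⇒ λ = 4.
(Check: the roots sum (with multiplicity) to 14, matching trace L = Σdeg = 2·7 = 14.)
Laplacian eigenvalues: [0.0, 0.5858, 1.2679, 3.4142, 4.0, 4.7321]. Algebraic connectivity (smallest non-zero eigenvalue) = 0.5858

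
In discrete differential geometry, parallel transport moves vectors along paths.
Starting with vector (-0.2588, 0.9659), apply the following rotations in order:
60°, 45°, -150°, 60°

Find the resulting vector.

Total rotation: 60° + 45° + (-150°) + 60° = 15°. Final vector: (-0.5000, 0.8660)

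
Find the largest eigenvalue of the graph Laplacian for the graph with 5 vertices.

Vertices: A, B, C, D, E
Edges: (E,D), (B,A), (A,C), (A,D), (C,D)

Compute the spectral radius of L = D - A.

Degrees: deg(A) = 3, deg(B) = 1, deg(C) = 2, deg(D) = 3, deg(E) = 1.
L = D − A with rows/columns ordered (A, B, C, D, E):
  [ 3, -1, -1, -1,  0]
  [-1,  1,  0,  0,  0]
  [-1,  0,  2, -1,  0]
  [-1,  0, -1,  3, -1]
  [ 0,  0,  0, -1,  1]
Characteristic polynomial: det(λI − L) = λ(λ² − 5λ + 3)(λ² − 5λ + 5).
Roots: λ = 0; (λ² − 5λ + 3) = 0 ⇒ λ = (5 ± √13)/2 ≈ 0.6972, 4.3028; (λ² − 5λ + 5) = 0 ⇒ λ = (5 ± √5)/2 ≈ 1.382, 3.618.
(Check: the roots sum (with multiplicity) to 10, matching trace L = Σdeg = 2·5 = 10.)
Laplacian eigenvalues: [0.0, 0.6972, 1.382, 3.618, 4.3028]. Largest eigenvalue (spectral radius) = 4.3028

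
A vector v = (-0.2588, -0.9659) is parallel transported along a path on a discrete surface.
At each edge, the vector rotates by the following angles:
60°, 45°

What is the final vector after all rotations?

Total rotation: 60° + 45° = 105°. Final vector: (1, 0)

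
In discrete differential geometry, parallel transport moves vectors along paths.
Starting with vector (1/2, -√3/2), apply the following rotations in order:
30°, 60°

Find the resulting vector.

Total rotation: 30° + 60° = 90°. Final vector: (0.8660, 0.5000)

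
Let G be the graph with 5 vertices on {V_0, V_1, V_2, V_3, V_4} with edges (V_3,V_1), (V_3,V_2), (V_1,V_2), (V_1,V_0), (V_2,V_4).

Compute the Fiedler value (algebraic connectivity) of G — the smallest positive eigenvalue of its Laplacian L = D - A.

Degrees: deg(V_0) = 1, deg(V_1) = 3, deg(V_2) = 3, deg(V_3) = 2, deg(V_4) = 1.
L = D − A with rows/columns ordered (V_0, V_1, V_2, V_3, V_4):
  [ 1, -1,  0,  0,  0]
  [-1,  3, -1, -1,  0]
  [ 0, -1,  3, -1, -1]
  [ 0, -1, -1,  2,  0]
  [ 0,  0, -1,  0,  1]
Characteristic polynomial: det(λI − L) = λ(λ² − 5λ + 3)(λ² − 5λ + 5).
Roots: λ = 0; (λ² − 5λ + 3) = 0 ⇒ λ = (5 ± √13)/2 ≈ 0.6972, 4.3028; (λ² − 5λ + 5) = 0 ⇒ λ = (5 ± √5)/2 ≈ 1.382, 3.618.
(Check: the roots sum (with multiplicity) to 10, matching trace L = Σdeg = 2·5 = 10.)
Laplacian eigenvalues: [0.0, 0.6972, 1.382, 3.618, 4.3028]. Algebraic connectivity (smallest non-zero eigenvalue) = 0.6972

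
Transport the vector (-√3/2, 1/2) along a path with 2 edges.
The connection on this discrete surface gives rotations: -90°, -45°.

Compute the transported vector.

Total rotation: (-90°) + (-45°) = -135°. Final vector: (0.9659, 0.2588)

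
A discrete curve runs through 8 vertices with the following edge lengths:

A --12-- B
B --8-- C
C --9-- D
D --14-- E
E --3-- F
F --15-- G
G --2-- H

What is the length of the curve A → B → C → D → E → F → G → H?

Arc length = 12 + 8 + 9 + 14 + 3 + 15 + 2 = 63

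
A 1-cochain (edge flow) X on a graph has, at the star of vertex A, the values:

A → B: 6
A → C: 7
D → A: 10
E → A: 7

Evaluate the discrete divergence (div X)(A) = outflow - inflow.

Divergence = sum of outgoing flows = 6 + 7 + (-10) + (-7) = -4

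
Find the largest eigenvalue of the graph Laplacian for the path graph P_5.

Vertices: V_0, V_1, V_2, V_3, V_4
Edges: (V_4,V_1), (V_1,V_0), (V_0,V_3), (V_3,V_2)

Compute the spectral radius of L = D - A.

The path graph P_n has Laplacian eigenvalues λ_k = 2 − 2cos(kπ/n), k = 0, 1, …, n−1. Here n = 5:
k=0: 2 − 2cos(0) = 0.0; k=1: 2 − 2cos(π/5) = 0.382; k=2: 2 − 2cos(2π/5) = 1.382; k=3: 2 − 2cos(3π/5) = 2.618; k=4: 2 − 2cos(4π/5) = 3.618.
Laplacian eigenvalues: [0.0, 0.382, 1.382, 2.618, 3.618]. Largest eigenvalue (spectral radius) = 3.618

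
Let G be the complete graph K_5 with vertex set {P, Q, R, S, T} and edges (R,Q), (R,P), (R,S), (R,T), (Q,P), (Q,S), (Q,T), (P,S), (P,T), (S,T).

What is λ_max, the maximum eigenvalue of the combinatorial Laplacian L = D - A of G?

For the complete graph K_n, L = nI − J (J = all-ones matrix). J has eigenvalues n (once, eigenvector 𝟙) and 0 (multiplicity n−1), so L has eigenvalues 0 (once) and n (multiplicity n−1). Here n = 5: eigenvalue 0 once and 5 with multiplicity 4.
Laplacian eigenvalues: [0.0, 5.0, 5.0, 5.0, 5.0]. Largest eigenvalue (spectral radius) = 5.0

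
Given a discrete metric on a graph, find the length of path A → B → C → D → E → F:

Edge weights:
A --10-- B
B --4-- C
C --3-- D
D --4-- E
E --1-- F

Arc length = 10 + 4 + 3 + 4 + 1 = 22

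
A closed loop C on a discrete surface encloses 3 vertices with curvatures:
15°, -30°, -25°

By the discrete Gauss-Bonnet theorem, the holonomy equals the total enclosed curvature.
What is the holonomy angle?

Holonomy = total enclosed curvature = 15° + (-30°) + (-25°) = -40°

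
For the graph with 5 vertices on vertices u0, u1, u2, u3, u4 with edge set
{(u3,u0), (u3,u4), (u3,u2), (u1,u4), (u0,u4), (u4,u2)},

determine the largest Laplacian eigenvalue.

Degrees: deg(u0) = 2, deg(u1) = 1, deg(u2) = 2, deg(u3) = 3, deg(u4) = 4.
L = D − A with rows/columns ordered (u0, u1, u2, u3, u4):
  [ 2,  0,  0, -1, -1]
  [ 0,  1,  0,  0, -1]
  [ 0,  0,  2, -1, -1]
  [-1,  0, -1,  3, -1]
  [-1, -1, -1, -1,  4]
Characteristic polynomial: det(λI − L) = λ(λ − 1)(λ − 2)(λ − 4)(λ − 5).
Roots: λ = 0; (λ − 1) = 0 ⇒ λ = 1; (λ − 2) = 0 ⇒ λ = 2; (λ − 4) = 0 ⇒ λ = 4; (λ − 5) = 0 ⇒ λ = 5.
(Check: the roots sum (with multiplicity) to 12, matching trace L = Σdeg = 2·6 = 12.)
Laplacian eigenvalues: [0.0, 1.0, 2.0, 4.0, 5.0]. Largest eigenvalue (spectral radius) = 5.0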